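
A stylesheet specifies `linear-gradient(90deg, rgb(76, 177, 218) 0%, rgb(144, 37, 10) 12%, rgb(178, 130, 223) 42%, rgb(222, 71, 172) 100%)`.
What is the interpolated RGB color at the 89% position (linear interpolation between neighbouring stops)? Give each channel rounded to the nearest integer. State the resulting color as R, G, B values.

89% lies between the 42% and 100% stops, so the local fraction is t = (89 − 42)/(100 − 42) = 47/58 ≈ 0.8103.
R = 178 + 0.8103 × (222 − 178) = 213.653 → 214
G = 130 + 0.8103 × (71 − 130) = 82.192 → 82
B = 223 + 0.8103 × (172 − 223) = 181.675 → 182

(214, 82, 182)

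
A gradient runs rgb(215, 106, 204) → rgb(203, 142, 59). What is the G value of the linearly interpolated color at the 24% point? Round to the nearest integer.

G = 106 + 0.24 × (142 − 106) = 114.64 → 115

115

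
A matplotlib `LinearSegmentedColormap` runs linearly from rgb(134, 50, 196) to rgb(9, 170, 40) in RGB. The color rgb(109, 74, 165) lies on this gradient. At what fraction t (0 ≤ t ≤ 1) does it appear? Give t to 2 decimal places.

Invert the lerp on the B channel (largest span, 156): t = (165 − 196) / (40 − 196) = -31/-156 = 0.19872.
Check on R: (109 − 134)/(9 − 134) = 0.2 ✓

0.20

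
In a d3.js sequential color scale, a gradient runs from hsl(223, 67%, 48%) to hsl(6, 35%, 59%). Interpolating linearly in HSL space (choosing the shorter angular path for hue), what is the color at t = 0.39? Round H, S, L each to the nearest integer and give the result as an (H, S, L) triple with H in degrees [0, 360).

Hue: 6 − 223 = -217°, but |-217| > 180 so the shorter arc goes the other way: Δh = -217 + 360 = 143°.
H = 223 + 0.39 × (143) = 278.77 → 279°
S = 67 + 0.39 × (35 − 67) = 54.52 → 55%
L = 48 + 0.39 × (59 − 48) = 52.29 → 52%

(279, 55, 52)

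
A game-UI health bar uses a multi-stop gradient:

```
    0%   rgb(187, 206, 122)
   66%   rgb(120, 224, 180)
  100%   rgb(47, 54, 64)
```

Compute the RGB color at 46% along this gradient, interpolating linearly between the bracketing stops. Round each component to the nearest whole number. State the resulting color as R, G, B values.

(140, 219, 162)

46% lies between the 0% and 66% stops, so the local fraction is t = (46 − 0)/(66 − 0) = 46/66 ≈ 0.697.
R = 187 + 0.697 × (120 − 187) = 140.301 → 140
G = 206 + 0.697 × (224 − 206) = 218.546 → 219
B = 122 + 0.697 × (180 − 122) = 162.426 → 162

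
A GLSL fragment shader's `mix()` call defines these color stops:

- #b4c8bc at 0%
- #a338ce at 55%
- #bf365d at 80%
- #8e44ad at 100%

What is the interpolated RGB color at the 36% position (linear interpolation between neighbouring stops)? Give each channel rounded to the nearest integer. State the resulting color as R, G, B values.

36% lies between the 0% and 55% stops, so the local fraction is t = (36 − 0)/(55 − 0) = 36/55 ≈ 0.6545.
#b4c8bc → (180, 200, 188); #a338ce → (163, 56, 206).
R = 180 + 0.6545 × (163 − 180) = 168.874 → 169
G = 200 + 0.6545 × (56 − 200) = 105.752 → 106
B = 188 + 0.6545 × (206 − 188) = 199.781 → 200

(169, 106, 200)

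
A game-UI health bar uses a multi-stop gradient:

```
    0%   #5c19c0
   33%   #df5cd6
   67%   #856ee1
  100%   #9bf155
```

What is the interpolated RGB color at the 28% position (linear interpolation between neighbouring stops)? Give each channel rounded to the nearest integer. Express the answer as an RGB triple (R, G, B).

(203, 82, 211)

28% lies between the 0% and 33% stops, so the local fraction is t = (28 − 0)/(33 − 0) = 28/33 ≈ 0.8485.
#5c19c0 → (92, 25, 192); #df5cd6 → (223, 92, 214).
R = 92 + 0.8485 × (223 − 92) = 203.154 → 203
G = 25 + 0.8485 × (92 − 25) = 81.85 → 82
B = 192 + 0.8485 × (214 − 192) = 210.667 → 211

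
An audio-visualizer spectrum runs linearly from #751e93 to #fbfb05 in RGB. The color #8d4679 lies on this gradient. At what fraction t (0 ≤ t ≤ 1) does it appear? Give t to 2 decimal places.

Invert the lerp on the G channel (largest span, 221): t = (70 − 30) / (251 − 30) = 40/221 = 0.181.
Check on R: (141 − 117)/(251 − 117) = 0.1791 ✓

0.18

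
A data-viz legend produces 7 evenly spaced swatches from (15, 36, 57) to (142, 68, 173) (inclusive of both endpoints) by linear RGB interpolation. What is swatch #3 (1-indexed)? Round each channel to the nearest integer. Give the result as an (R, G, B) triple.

(57, 47, 96)

With 7 swatches and endpoints inclusive, swatch 3 sits at t = (3 − 1)/(7 − 1) = 2/6 ≈ 0.3333.
R = 15 + 0.3333 × (142 − 15) = 57.329 → 57
G = 36 + 0.3333 × (68 − 36) = 46.666 → 47
B = 57 + 0.3333 × (173 − 57) = 95.663 → 96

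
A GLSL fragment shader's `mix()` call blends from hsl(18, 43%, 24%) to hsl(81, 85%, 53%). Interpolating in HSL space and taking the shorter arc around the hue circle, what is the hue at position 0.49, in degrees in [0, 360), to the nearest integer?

49

Hue arc: Δh = 81 − 18 = 63° (|Δh| ≤ 180, already the shorter path).
H = 18 + 0.49 × (63) = 48.87 → 49°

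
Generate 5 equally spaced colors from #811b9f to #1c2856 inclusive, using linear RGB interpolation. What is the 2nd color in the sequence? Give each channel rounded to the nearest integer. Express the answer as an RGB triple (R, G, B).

(104, 30, 141)

With 5 swatches and endpoints inclusive, swatch 2 sits at t = (2 − 1)/(5 − 1) = 1/4 ≈ 0.25.
#811b9f → (129, 27, 159); #1c2856 → (28, 40, 86).
R = 129 + 0.25 × (28 − 129) = 103.75 → 104
G = 27 + 0.25 × (40 − 27) = 30.25 → 30
B = 159 + 0.25 × (86 − 159) = 140.75 → 141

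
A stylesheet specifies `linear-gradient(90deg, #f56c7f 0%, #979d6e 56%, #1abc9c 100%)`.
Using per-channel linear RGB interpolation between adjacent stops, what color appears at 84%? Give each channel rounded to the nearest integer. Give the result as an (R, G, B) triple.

84% lies between the 56% and 100% stops, so the local fraction is t = (84 − 56)/(100 − 56) = 28/44 ≈ 0.6364.
#979d6e → (151, 157, 110); #1abc9c → (26, 188, 156).
R = 151 + 0.6364 × (26 − 151) = 71.45 → 71
G = 157 + 0.6364 × (188 − 157) = 176.728 → 177
B = 110 + 0.6364 × (156 − 110) = 139.274 → 139

(71, 177, 139)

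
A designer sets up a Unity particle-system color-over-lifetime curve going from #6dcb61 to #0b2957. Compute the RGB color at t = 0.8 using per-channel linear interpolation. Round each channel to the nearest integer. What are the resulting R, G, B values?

(31, 73, 89)

#6dcb61 → (109, 203, 97); #0b2957 → (11, 41, 87).
R = 109 + 0.8 × (11 − 109) = 109 + 0.8 × -98 = 30.6 → 31
G = 203 + 0.8 × (41 − 203) = 203 + 0.8 × -162 = 73.4 → 73
B = 97 + 0.8 × (87 − 97) = 97 + 0.8 × -10 = 89 → 89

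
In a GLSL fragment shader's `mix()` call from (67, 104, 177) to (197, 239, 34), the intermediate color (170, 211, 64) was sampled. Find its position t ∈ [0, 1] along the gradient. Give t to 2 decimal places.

0.79

Invert the lerp on the B channel (largest span, 143): t = (64 − 177) / (34 − 177) = -113/-143 = 0.79021.
Check on R: (170 − 67)/(197 − 67) = 0.7923 ✓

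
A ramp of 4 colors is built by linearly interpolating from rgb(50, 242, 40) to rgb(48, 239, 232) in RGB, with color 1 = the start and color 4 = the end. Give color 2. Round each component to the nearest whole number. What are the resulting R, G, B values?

With 4 swatches and endpoints inclusive, swatch 2 sits at t = (2 − 1)/(4 − 1) = 1/3 ≈ 0.3333.
R = 50 + 0.3333 × (48 − 50) = 49.333 → 49
G = 242 + 0.3333 × (239 − 242) = 241 → 241
B = 40 + 0.3333 × (232 − 40) = 103.994 → 104

(49, 241, 104)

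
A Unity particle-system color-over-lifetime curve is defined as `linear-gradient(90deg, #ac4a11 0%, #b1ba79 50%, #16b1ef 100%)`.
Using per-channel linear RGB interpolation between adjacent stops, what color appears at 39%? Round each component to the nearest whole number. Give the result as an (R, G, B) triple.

39% lies between the 0% and 50% stops, so the local fraction is t = (39 − 0)/(50 − 0) = 39/50 ≈ 0.78.
#ac4a11 → (172, 74, 17); #b1ba79 → (177, 186, 121).
R = 172 + 0.78 × (177 − 172) = 175.9 → 176
G = 74 + 0.78 × (186 − 74) = 161.36 → 161
B = 17 + 0.78 × (121 − 17) = 98.12 → 98

(176, 161, 98)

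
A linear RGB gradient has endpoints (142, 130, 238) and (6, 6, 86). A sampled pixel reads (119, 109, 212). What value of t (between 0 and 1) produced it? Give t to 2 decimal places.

Invert the lerp on the B channel (largest span, 152): t = (212 − 238) / (86 − 238) = -26/-152 = 0.17105.
Check on R: (119 − 142)/(6 − 142) = 0.1691 ✓

0.17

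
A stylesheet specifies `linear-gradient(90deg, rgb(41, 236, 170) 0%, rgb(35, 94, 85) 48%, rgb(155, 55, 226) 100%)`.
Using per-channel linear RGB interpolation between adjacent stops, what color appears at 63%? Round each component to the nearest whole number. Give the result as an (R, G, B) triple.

63% lies between the 48% and 100% stops, so the local fraction is t = (63 − 48)/(100 − 48) = 15/52 ≈ 0.2885.
R = 35 + 0.2885 × (155 − 35) = 69.62 → 70
G = 94 + 0.2885 × (55 − 94) = 82.749 → 83
B = 85 + 0.2885 × (226 − 85) = 125.678 → 126

(70, 83, 126)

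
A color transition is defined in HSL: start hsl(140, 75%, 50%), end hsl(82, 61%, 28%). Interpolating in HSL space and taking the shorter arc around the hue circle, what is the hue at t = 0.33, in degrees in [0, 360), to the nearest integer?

121

Hue arc: Δh = 82 − 140 = -58° (|Δh| ≤ 180, already the shorter path).
H = 140 + 0.33 × (-58) = 120.86 → 121°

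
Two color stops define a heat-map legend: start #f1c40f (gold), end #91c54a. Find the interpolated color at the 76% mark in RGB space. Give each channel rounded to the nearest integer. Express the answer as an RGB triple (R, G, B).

#f1c40f → (241, 196, 15); #91c54a → (145, 197, 74).
76% corresponds to t = 0.76.
R = 241 + 0.76 × (145 − 241) = 241 + 0.76 × -96 = 168.04 → 168
G = 196 + 0.76 × (197 − 196) = 196 + 0.76 × 1 = 196.76 → 197
B = 15 + 0.76 × (74 − 15) = 15 + 0.76 × 59 = 59.84 → 60
So the blended color is (168, 197, 60), about #a8c53c.

(168, 197, 60)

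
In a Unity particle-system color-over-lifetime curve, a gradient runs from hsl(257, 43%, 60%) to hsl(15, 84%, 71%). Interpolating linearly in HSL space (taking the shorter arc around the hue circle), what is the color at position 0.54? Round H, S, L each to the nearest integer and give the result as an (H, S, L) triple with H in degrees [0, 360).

Hue: 15 − 257 = -242°, but |-242| > 180 so the shorter arc goes the other way: Δh = -242 + 360 = 118°.
H = 257 + 0.54 × (118) = 320.72 → 321°
S = 43 + 0.54 × (84 − 43) = 65.14 → 65%
L = 60 + 0.54 × (71 − 60) = 65.94 → 66%

(321, 65, 66)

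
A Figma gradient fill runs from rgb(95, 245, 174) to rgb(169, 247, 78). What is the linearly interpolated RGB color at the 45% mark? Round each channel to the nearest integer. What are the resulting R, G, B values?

45% corresponds to t = 0.45.
R = 95 + 0.45 × (169 − 95) = 95 + 0.45 × 74 = 128.3 → 128
G = 245 + 0.45 × (247 − 245) = 245 + 0.45 × 2 = 245.9 → 246
B = 174 + 0.45 × (78 − 174) = 174 + 0.45 × -96 = 130.8 → 131

(128, 246, 131)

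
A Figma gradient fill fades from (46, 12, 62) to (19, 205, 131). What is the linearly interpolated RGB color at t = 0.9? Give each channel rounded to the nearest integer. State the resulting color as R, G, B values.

(22, 186, 124)

R = 46 + 0.9 × (19 − 46) = 46 + 0.9 × -27 = 21.7 → 22
G = 12 + 0.9 × (205 − 12) = 12 + 0.9 × 193 = 185.7 → 186
B = 62 + 0.9 × (131 − 62) = 62 + 0.9 × 69 = 124.1 → 124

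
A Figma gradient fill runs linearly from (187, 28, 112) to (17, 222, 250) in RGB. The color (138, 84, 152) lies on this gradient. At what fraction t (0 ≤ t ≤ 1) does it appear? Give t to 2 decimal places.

0.29

Invert the lerp on the G channel (largest span, 194): t = (84 − 28) / (222 − 28) = 56/194 = 0.28866.
Check on R: (138 − 187)/(17 − 187) = 0.2882 ✓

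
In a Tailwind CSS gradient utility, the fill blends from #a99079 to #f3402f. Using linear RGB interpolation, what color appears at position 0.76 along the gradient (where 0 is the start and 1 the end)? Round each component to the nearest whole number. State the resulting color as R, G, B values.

(225, 83, 65)

#a99079 → (169, 144, 121); #f3402f → (243, 64, 47).
R = 169 + 0.76 × (243 − 169) = 169 + 0.76 × 74 = 225.24 → 225
G = 144 + 0.76 × (64 − 144) = 144 + 0.76 × -80 = 83.2 → 83
B = 121 + 0.76 × (47 − 121) = 121 + 0.76 × -74 = 64.76 → 65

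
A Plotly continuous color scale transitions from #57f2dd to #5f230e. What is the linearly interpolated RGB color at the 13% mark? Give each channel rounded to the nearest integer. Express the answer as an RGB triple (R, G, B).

(88, 215, 194)

#57f2dd → (87, 242, 221); #5f230e → (95, 35, 14).
13% corresponds to t = 0.13.
R = 87 + 0.13 × (95 − 87) = 87 + 0.13 × 8 = 88.04 → 88
G = 242 + 0.13 × (35 − 242) = 242 + 0.13 × -207 = 215.09 → 215
B = 221 + 0.13 × (14 − 221) = 221 + 0.13 × -207 = 194.09 → 194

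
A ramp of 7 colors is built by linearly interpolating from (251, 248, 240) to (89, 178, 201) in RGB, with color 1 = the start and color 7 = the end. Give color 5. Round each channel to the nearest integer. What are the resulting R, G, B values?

(143, 201, 214)

With 7 swatches and endpoints inclusive, swatch 5 sits at t = (5 − 1)/(7 − 1) = 4/6 ≈ 0.6667.
R = 251 + 0.6667 × (89 − 251) = 142.995 → 143
G = 248 + 0.6667 × (178 − 248) = 201.331 → 201
B = 240 + 0.6667 × (201 − 240) = 213.999 → 214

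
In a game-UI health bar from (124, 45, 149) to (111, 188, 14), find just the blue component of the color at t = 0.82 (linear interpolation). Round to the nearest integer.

B = 149 + 0.82 × (14 − 149) = 38.3 → 38

38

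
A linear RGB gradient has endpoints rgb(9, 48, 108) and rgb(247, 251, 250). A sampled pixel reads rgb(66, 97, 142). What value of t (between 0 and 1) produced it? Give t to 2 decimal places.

Invert the lerp on the R channel (largest span, 238): t = (66 − 9) / (247 − 9) = 57/238 = 0.2395.
Check on G: (97 − 48)/(251 − 48) = 0.2414 ✓

0.24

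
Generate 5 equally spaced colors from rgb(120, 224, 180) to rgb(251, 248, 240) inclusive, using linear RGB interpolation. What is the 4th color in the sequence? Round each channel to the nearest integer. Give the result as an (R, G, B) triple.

(218, 242, 225)

With 5 swatches and endpoints inclusive, swatch 4 sits at t = (4 − 1)/(5 − 1) = 3/4 ≈ 0.75.
R = 120 + 0.75 × (251 − 120) = 218.25 → 218
G = 224 + 0.75 × (248 − 224) = 242 → 242
B = 180 + 0.75 × (240 − 180) = 225 → 225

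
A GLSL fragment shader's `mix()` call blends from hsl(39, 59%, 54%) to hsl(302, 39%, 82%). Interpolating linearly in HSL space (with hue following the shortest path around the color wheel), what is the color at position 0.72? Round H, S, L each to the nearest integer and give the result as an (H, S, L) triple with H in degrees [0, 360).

(329, 45, 74)

Hue: 302 − 39 = 263°, but |263| > 180 so the shorter arc goes the other way: Δh = 263 − 360 = -97°.
H = 39 + 0.72 × (-97) = -30.84 → -31 → -31 mod 360 = 329°
S = 59 + 0.72 × (39 − 59) = 44.6 → 45%
L = 54 + 0.72 × (82 − 54) = 74.16 → 74%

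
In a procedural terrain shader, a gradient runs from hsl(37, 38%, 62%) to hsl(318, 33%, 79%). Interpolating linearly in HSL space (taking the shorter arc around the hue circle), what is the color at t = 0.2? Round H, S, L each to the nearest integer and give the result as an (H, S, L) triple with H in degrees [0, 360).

Hue: 318 − 37 = 281°, but |281| > 180 so the shorter arc goes the other way: Δh = 281 − 360 = -79°.
H = 37 + 0.2 × (-79) = 21.2 → 21°
S = 38 + 0.2 × (33 − 38) = 37 → 37%
L = 62 + 0.2 × (79 − 62) = 65.4 → 65%

(21, 37, 65)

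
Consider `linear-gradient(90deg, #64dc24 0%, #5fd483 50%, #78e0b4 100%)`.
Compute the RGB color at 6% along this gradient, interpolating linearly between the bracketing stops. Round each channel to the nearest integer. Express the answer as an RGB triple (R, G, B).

6% lies between the 0% and 50% stops, so the local fraction is t = (6 − 0)/(50 − 0) = 6/50 ≈ 0.12.
#64dc24 → (100, 220, 36); #5fd483 → (95, 212, 131).
R = 100 + 0.12 × (95 − 100) = 99.4 → 99
G = 220 + 0.12 × (212 − 220) = 219.04 → 219
B = 36 + 0.12 × (131 − 36) = 47.4 → 47

(99, 219, 47)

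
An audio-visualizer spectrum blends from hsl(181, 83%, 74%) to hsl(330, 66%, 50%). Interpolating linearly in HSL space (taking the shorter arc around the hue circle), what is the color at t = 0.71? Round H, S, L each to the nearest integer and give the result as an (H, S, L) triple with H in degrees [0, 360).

Hue arc: Δh = 330 − 181 = 149° (|Δh| ≤ 180, already the shorter path).
H = 181 + 0.71 × (149) = 286.79 → 287°
S = 83 + 0.71 × (66 − 83) = 70.93 → 71%
L = 74 + 0.71 × (50 − 74) = 56.96 → 57%

(287, 71, 57)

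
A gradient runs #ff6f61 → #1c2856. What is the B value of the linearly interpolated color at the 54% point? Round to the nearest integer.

B₁ = 97 (from #ff6f61), B₂ = 86 (from #1c2856).
B = 97 + 0.54 × (86 − 97) = 91.06 → 91

91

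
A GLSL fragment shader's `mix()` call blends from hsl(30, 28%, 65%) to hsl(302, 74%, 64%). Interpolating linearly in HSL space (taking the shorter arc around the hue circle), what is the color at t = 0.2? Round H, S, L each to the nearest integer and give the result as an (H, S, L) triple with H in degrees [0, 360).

Hue: 302 − 30 = 272°, but |272| > 180 so the shorter arc goes the other way: Δh = 272 − 360 = -88°.
H = 30 + 0.2 × (-88) = 12.4 → 12°
S = 28 + 0.2 × (74 − 28) = 37.2 → 37%
L = 65 + 0.2 × (64 − 65) = 64.8 → 65%

(12, 37, 65)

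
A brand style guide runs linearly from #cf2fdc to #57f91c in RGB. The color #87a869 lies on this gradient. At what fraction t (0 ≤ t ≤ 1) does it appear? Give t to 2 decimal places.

Invert the lerp on the G channel (largest span, 202): t = (168 − 47) / (249 − 47) = 121/202 = 0.59901.
Check on R: (135 − 207)/(87 − 207) = 0.6 ✓

0.60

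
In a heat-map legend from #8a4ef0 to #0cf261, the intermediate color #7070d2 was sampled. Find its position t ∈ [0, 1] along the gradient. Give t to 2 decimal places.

0.21

Invert the lerp on the G channel (largest span, 164): t = (112 − 78) / (242 − 78) = 34/164 = 0.20732.
Check on R: (112 − 138)/(12 − 138) = 0.2063 ✓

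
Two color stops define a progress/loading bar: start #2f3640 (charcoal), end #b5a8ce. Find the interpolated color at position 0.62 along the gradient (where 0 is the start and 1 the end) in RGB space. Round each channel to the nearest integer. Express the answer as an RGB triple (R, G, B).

(130, 125, 152)

#2f3640 → (47, 54, 64); #b5a8ce → (181, 168, 206).
R = 47 + 0.62 × (181 − 47) = 47 + 0.62 × 134 = 130.08 → 130
G = 54 + 0.62 × (168 − 54) = 54 + 0.62 × 114 = 124.68 → 125
B = 64 + 0.62 × (206 − 64) = 64 + 0.62 × 142 = 152.04 → 152
So the blended color is (130, 125, 152), about #827d98.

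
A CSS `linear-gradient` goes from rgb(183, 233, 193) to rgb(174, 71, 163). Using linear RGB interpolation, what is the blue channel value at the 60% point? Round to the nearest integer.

175

B = 193 + 0.6 × (163 − 193) = 175 → 175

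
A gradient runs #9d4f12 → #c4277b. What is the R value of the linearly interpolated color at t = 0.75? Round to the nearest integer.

186

R₁ = 157 (from #9d4f12), R₂ = 196 (from #c4277b).
R = 157 + 0.75 × (196 − 157) = 186.25 → 186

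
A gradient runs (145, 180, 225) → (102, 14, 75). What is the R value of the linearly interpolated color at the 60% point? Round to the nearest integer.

R = 145 + 0.6 × (102 − 145) = 119.2 → 119

119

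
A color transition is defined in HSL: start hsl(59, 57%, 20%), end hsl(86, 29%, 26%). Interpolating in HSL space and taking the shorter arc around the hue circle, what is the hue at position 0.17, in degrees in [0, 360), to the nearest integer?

64

Hue arc: Δh = 86 − 59 = 27° (|Δh| ≤ 180, already the shorter path).
H = 59 + 0.17 × (27) = 63.59 → 64°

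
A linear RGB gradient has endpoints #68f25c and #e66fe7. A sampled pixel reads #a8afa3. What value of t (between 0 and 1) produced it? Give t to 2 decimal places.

0.51

Invert the lerp on the B channel (largest span, 139): t = (163 − 92) / (231 − 92) = 71/139 = 0.51079.
Check on R: (168 − 104)/(230 − 104) = 0.5079 ✓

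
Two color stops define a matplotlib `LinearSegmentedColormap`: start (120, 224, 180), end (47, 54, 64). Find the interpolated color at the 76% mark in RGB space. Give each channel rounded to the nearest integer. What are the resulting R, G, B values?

76% corresponds to t = 0.76.
R = 120 + 0.76 × (47 − 120) = 120 + 0.76 × -73 = 64.52 → 65
G = 224 + 0.76 × (54 − 224) = 224 + 0.76 × -170 = 94.8 → 95
B = 180 + 0.76 × (64 − 180) = 180 + 0.76 × -116 = 91.84 → 92

(65, 95, 92)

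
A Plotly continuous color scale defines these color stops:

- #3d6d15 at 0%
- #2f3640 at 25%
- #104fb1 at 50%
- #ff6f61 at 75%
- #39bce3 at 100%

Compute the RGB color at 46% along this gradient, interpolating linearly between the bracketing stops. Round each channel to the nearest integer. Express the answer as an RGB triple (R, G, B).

46% lies between the 25% and 50% stops, so the local fraction is t = (46 − 25)/(50 − 25) = 21/25 ≈ 0.84.
#2f3640 → (47, 54, 64); #104fb1 → (16, 79, 177).
R = 47 + 0.84 × (16 − 47) = 20.96 → 21
G = 54 + 0.84 × (79 − 54) = 75 → 75
B = 64 + 0.84 × (177 − 64) = 158.92 → 159

(21, 75, 159)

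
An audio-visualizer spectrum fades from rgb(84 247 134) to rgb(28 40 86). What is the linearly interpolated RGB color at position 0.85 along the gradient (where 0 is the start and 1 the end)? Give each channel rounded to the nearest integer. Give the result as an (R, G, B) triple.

R = 84 + 0.85 × (28 − 84) = 84 + 0.85 × -56 = 36.4 → 36
G = 247 + 0.85 × (40 − 247) = 247 + 0.85 × -207 = 71.05 → 71
B = 134 + 0.85 × (86 − 134) = 134 + 0.85 × -48 = 93.2 → 93

(36, 71, 93)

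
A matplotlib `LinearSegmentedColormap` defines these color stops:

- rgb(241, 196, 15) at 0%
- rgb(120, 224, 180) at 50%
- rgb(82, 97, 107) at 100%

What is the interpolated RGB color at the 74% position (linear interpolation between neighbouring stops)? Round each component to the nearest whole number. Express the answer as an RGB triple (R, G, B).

74% lies between the 50% and 100% stops, so the local fraction is t = (74 − 50)/(100 − 50) = 24/50 ≈ 0.48.
R = 120 + 0.48 × (82 − 120) = 101.76 → 102
G = 224 + 0.48 × (97 − 224) = 163.04 → 163
B = 180 + 0.48 × (107 − 180) = 144.96 → 145

(102, 163, 145)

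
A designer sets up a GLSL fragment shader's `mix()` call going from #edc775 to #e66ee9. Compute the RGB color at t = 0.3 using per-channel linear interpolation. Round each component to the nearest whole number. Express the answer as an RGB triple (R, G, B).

#edc775 → (237, 199, 117); #e66ee9 → (230, 110, 233).
R = 237 + 0.3 × (230 − 237) = 237 + 0.3 × -7 = 234.9 → 235
G = 199 + 0.3 × (110 − 199) = 199 + 0.3 × -89 = 172.3 → 172
B = 117 + 0.3 × (233 − 117) = 117 + 0.3 × 116 = 151.8 → 152

(235, 172, 152)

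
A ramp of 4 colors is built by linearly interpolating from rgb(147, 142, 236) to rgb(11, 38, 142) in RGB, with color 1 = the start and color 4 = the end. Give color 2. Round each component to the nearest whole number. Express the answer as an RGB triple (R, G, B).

(102, 107, 205)

With 4 swatches and endpoints inclusive, swatch 2 sits at t = (2 − 1)/(4 − 1) = 1/3 ≈ 0.3333.
R = 147 + 0.3333 × (11 − 147) = 101.671 → 102
G = 142 + 0.3333 × (38 − 142) = 107.337 → 107
B = 236 + 0.3333 × (142 − 236) = 204.67 → 205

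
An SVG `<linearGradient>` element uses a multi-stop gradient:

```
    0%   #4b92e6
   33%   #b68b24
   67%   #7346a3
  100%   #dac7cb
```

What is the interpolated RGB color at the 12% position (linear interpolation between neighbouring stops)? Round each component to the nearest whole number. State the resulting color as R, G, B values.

(114, 143, 159)

12% lies between the 0% and 33% stops, so the local fraction is t = (12 − 0)/(33 − 0) = 12/33 ≈ 0.3636.
#4b92e6 → (75, 146, 230); #b68b24 → (182, 139, 36).
R = 75 + 0.3636 × (182 − 75) = 113.905 → 114
G = 146 + 0.3636 × (139 − 146) = 143.455 → 143
B = 230 + 0.3636 × (36 − 230) = 159.462 → 159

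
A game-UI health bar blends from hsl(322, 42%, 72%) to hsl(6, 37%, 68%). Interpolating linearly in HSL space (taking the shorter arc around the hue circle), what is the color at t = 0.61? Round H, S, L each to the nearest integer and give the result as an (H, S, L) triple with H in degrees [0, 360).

(349, 39, 70)

Hue: 6 − 322 = -316°, but |-316| > 180 so the shorter arc goes the other way: Δh = -316 + 360 = 44°.
H = 322 + 0.61 × (44) = 348.84 → 349°
S = 42 + 0.61 × (37 − 42) = 38.95 → 39%
L = 72 + 0.61 × (68 − 72) = 69.56 → 70%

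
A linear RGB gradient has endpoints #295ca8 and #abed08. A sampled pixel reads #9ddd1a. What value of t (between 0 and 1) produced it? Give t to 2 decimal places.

0.89

Invert the lerp on the B channel (largest span, 160): t = (26 − 168) / (8 − 168) = -142/-160 = 0.8875.
Check on R: (157 − 41)/(171 − 41) = 0.8923 ✓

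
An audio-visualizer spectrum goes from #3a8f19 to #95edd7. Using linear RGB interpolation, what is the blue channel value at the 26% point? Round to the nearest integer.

B₁ = 25 (from #3a8f19), B₂ = 215 (from #95edd7).
B = 25 + 0.26 × (215 − 25) = 74.4 → 74

74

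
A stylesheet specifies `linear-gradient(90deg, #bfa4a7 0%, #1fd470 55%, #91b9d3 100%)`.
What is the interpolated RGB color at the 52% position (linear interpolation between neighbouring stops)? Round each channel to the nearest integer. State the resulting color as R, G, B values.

(40, 209, 115)

52% lies between the 0% and 55% stops, so the local fraction is t = (52 − 0)/(55 − 0) = 52/55 ≈ 0.9455.
#bfa4a7 → (191, 164, 167); #1fd470 → (31, 212, 112).
R = 191 + 0.9455 × (31 − 191) = 39.72 → 40
G = 164 + 0.9455 × (212 − 164) = 209.384 → 209
B = 167 + 0.9455 × (112 − 167) = 114.998 → 115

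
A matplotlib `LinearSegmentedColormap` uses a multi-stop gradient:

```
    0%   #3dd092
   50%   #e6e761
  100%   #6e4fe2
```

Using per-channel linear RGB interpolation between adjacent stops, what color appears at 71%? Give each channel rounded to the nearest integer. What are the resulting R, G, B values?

71% lies between the 50% and 100% stops, so the local fraction is t = (71 − 50)/(100 − 50) = 21/50 ≈ 0.42.
#e6e761 → (230, 231, 97); #6e4fe2 → (110, 79, 226).
R = 230 + 0.42 × (110 − 230) = 179.6 → 180
G = 231 + 0.42 × (79 − 231) = 167.16 → 167
B = 97 + 0.42 × (226 − 97) = 151.18 → 151

(180, 167, 151)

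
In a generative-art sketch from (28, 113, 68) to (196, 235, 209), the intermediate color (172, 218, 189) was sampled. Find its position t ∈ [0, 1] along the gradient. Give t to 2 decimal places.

Invert the lerp on the R channel (largest span, 168): t = (172 − 28) / (196 − 28) = 144/168 = 0.85714.
Check on G: (218 − 113)/(235 − 113) = 0.8607 ✓

0.86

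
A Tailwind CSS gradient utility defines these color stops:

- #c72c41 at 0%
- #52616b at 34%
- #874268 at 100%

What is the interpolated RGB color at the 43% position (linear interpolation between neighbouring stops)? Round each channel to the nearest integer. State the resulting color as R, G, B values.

(89, 93, 107)

43% lies between the 34% and 100% stops, so the local fraction is t = (43 − 34)/(100 − 34) = 9/66 ≈ 0.1364.
#52616b → (82, 97, 107); #874268 → (135, 66, 104).
R = 82 + 0.1364 × (135 − 82) = 89.229 → 89
G = 97 + 0.1364 × (66 − 97) = 92.772 → 93
B = 107 + 0.1364 × (104 − 107) = 106.591 → 107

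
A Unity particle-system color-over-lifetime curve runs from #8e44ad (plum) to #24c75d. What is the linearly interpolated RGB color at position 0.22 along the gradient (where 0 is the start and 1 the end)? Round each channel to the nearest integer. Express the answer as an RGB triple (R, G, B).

(119, 97, 155)

#8e44ad → (142, 68, 173); #24c75d → (36, 199, 93).
R = 142 + 0.22 × (36 − 142) = 142 + 0.22 × -106 = 118.68 → 119
G = 68 + 0.22 × (199 − 68) = 68 + 0.22 × 131 = 96.82 → 97
B = 173 + 0.22 × (93 − 173) = 173 + 0.22 × -80 = 155.4 → 155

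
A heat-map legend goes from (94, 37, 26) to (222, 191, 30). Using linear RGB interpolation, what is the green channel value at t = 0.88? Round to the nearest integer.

173

G = 37 + 0.88 × (191 − 37) = 172.52 → 173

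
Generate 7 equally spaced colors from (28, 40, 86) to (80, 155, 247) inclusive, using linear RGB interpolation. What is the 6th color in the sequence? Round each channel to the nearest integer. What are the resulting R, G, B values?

(71, 136, 220)

With 7 swatches and endpoints inclusive, swatch 6 sits at t = (6 − 1)/(7 − 1) = 5/6 ≈ 0.8333.
R = 28 + 0.8333 × (80 − 28) = 71.332 → 71
G = 40 + 0.8333 × (155 − 40) = 135.829 → 136
B = 86 + 0.8333 × (247 − 86) = 220.161 → 220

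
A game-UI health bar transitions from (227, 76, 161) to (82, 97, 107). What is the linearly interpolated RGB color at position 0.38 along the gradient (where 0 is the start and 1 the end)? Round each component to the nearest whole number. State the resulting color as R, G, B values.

R = 227 + 0.38 × (82 − 227) = 227 + 0.38 × -145 = 171.9 → 172
G = 76 + 0.38 × (97 − 76) = 76 + 0.38 × 21 = 83.98 → 84
B = 161 + 0.38 × (107 − 161) = 161 + 0.38 × -54 = 140.48 → 140
So the blended color is (172, 84, 140), about #ac548c.

(172, 84, 140)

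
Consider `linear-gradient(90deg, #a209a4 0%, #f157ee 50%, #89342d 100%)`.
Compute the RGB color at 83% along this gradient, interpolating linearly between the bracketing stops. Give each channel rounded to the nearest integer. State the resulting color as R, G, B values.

83% lies between the 50% and 100% stops, so the local fraction is t = (83 − 50)/(100 − 50) = 33/50 ≈ 0.66.
#f157ee → (241, 87, 238); #89342d → (137, 52, 45).
R = 241 + 0.66 × (137 − 241) = 172.36 → 172
G = 87 + 0.66 × (52 − 87) = 63.9 → 64
B = 238 + 0.66 × (45 − 238) = 110.62 → 111

(172, 64, 111)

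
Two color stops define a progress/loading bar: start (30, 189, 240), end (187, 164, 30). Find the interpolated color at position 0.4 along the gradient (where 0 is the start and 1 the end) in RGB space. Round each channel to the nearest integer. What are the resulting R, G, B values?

R = 30 + 0.4 × (187 − 30) = 30 + 0.4 × 157 = 92.8 → 93
G = 189 + 0.4 × (164 − 189) = 189 + 0.4 × -25 = 179 → 179
B = 240 + 0.4 × (30 − 240) = 240 + 0.4 × -210 = 156 → 156
So the blended color is (93, 179, 156), about #5db39c.

(93, 179, 156)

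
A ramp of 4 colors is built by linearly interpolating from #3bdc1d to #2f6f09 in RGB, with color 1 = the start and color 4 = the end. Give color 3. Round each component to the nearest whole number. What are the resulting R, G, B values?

With 4 swatches and endpoints inclusive, swatch 3 sits at t = (3 − 1)/(4 − 1) = 2/3 ≈ 0.6667.
#3bdc1d → (59, 220, 29); #2f6f09 → (47, 111, 9).
R = 59 + 0.6667 × (47 − 59) = 51 → 51
G = 220 + 0.6667 × (111 − 220) = 147.33 → 147
B = 29 + 0.6667 × (9 − 29) = 15.666 → 16

(51, 147, 16)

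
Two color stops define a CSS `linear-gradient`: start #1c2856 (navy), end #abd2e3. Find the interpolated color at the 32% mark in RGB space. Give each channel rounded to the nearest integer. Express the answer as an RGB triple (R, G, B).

#1c2856 → (28, 40, 86); #abd2e3 → (171, 210, 227).
32% corresponds to t = 0.32.
R = 28 + 0.32 × (171 − 28) = 28 + 0.32 × 143 = 73.76 → 74
G = 40 + 0.32 × (210 − 40) = 40 + 0.32 × 170 = 94.4 → 94
B = 86 + 0.32 × (227 − 86) = 86 + 0.32 × 141 = 131.12 → 131

(74, 94, 131)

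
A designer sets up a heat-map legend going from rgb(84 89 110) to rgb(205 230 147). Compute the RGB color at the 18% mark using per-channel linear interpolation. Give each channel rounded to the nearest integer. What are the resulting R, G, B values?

(106, 114, 117)

18% corresponds to t = 0.18.
R = 84 + 0.18 × (205 − 84) = 84 + 0.18 × 121 = 105.78 → 106
G = 89 + 0.18 × (230 − 89) = 89 + 0.18 × 141 = 114.38 → 114
B = 110 + 0.18 × (147 − 110) = 110 + 0.18 × 37 = 116.66 → 117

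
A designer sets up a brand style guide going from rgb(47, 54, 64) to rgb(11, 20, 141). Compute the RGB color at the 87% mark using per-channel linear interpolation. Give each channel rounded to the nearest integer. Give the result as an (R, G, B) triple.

(16, 24, 131)

87% corresponds to t = 0.87.
R = 47 + 0.87 × (11 − 47) = 47 + 0.87 × -36 = 15.68 → 16
G = 54 + 0.87 × (20 − 54) = 54 + 0.87 × -34 = 24.42 → 24
B = 64 + 0.87 × (141 − 64) = 64 + 0.87 × 77 = 130.99 → 131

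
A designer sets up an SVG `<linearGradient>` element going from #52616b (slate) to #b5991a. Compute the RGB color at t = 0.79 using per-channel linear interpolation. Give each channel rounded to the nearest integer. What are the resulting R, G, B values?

(160, 141, 43)

#52616b → (82, 97, 107); #b5991a → (181, 153, 26).
R = 82 + 0.79 × (181 − 82) = 82 + 0.79 × 99 = 160.21 → 160
G = 97 + 0.79 × (153 − 97) = 97 + 0.79 × 56 = 141.24 → 141
B = 107 + 0.79 × (26 − 107) = 107 + 0.79 × -81 = 43.01 → 43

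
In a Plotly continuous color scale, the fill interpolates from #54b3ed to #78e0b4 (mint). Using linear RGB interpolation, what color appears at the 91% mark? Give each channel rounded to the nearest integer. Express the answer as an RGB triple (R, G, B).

(117, 220, 185)

#54b3ed → (84, 179, 237); #78e0b4 → (120, 224, 180).
91% corresponds to t = 0.91.
R = 84 + 0.91 × (120 − 84) = 84 + 0.91 × 36 = 116.76 → 117
G = 179 + 0.91 × (224 − 179) = 179 + 0.91 × 45 = 219.95 → 220
B = 237 + 0.91 × (180 − 237) = 237 + 0.91 × -57 = 185.13 → 185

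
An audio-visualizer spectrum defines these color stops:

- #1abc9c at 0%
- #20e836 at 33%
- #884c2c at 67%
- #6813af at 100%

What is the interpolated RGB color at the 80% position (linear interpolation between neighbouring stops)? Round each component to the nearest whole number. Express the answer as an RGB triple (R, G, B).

(123, 54, 96)

80% lies between the 67% and 100% stops, so the local fraction is t = (80 − 67)/(100 − 67) = 13/33 ≈ 0.3939.
#884c2c → (136, 76, 44); #6813af → (104, 19, 175).
R = 136 + 0.3939 × (104 − 136) = 123.395 → 123
G = 76 + 0.3939 × (19 − 76) = 53.548 → 54
B = 44 + 0.3939 × (175 − 44) = 95.601 → 96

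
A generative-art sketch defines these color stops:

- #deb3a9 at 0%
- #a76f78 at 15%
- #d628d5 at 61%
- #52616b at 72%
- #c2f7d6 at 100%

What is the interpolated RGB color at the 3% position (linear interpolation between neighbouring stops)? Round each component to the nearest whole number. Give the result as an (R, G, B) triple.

3% lies between the 0% and 15% stops, so the local fraction is t = (3 − 0)/(15 − 0) = 3/15 ≈ 0.2.
#deb3a9 → (222, 179, 169); #a76f78 → (167, 111, 120).
R = 222 + 0.2 × (167 − 222) = 211 → 211
G = 179 + 0.2 × (111 − 179) = 165.4 → 165
B = 169 + 0.2 × (120 − 169) = 159.2 → 159

(211, 165, 159)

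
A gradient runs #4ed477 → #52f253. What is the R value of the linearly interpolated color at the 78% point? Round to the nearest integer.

R₁ = 78 (from #4ed477), R₂ = 82 (from #52f253).
R = 78 + 0.78 × (82 − 78) = 81.12 → 81

81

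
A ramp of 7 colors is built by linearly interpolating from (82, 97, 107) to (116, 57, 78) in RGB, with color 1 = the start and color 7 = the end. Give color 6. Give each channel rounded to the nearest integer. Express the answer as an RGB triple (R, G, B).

With 7 swatches and endpoints inclusive, swatch 6 sits at t = (6 − 1)/(7 − 1) = 5/6 ≈ 0.8333.
R = 82 + 0.8333 × (116 − 82) = 110.332 → 110
G = 97 + 0.8333 × (57 − 97) = 63.668 → 64
B = 107 + 0.8333 × (78 − 107) = 82.834 → 83

(110, 64, 83)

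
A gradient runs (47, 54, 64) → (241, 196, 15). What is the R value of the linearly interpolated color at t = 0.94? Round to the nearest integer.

R = 47 + 0.94 × (241 − 47) = 229.36 → 229

229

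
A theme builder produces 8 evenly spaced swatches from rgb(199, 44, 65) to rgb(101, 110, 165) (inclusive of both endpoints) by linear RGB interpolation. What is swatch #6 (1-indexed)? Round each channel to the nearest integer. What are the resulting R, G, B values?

(129, 91, 136)

With 8 swatches and endpoints inclusive, swatch 6 sits at t = (6 − 1)/(8 − 1) = 5/7 ≈ 0.7143.
R = 199 + 0.7143 × (101 − 199) = 128.999 → 129
G = 44 + 0.7143 × (110 − 44) = 91.144 → 91
B = 65 + 0.7143 × (165 − 65) = 136.43 → 136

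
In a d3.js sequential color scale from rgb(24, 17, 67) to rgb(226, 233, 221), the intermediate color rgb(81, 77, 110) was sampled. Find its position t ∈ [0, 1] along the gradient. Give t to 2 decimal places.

0.28

Invert the lerp on the G channel (largest span, 216): t = (77 − 17) / (233 − 17) = 60/216 = 0.27778.
Check on R: (81 − 24)/(226 − 24) = 0.2822 ✓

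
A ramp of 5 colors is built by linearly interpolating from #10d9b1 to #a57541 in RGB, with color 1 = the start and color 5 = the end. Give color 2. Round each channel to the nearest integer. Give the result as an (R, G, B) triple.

With 5 swatches and endpoints inclusive, swatch 2 sits at t = (2 − 1)/(5 − 1) = 1/4 ≈ 0.25.
#10d9b1 → (16, 217, 177); #a57541 → (165, 117, 65).
R = 16 + 0.25 × (165 − 16) = 53.25 → 53
G = 217 + 0.25 × (117 − 217) = 192 → 192
B = 177 + 0.25 × (65 − 177) = 149 → 149

(53, 192, 149)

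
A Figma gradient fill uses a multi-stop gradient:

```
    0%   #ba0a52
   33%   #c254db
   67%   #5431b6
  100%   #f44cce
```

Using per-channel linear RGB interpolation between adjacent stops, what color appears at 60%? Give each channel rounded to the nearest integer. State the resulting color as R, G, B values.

60% lies between the 33% and 67% stops, so the local fraction is t = (60 − 33)/(67 − 33) = 27/34 ≈ 0.7941.
#c254db → (194, 84, 219); #5431b6 → (84, 49, 182).
R = 194 + 0.7941 × (84 − 194) = 106.649 → 107
G = 84 + 0.7941 × (49 − 84) = 56.206 → 56
B = 219 + 0.7941 × (182 − 219) = 189.618 → 190

(107, 56, 190)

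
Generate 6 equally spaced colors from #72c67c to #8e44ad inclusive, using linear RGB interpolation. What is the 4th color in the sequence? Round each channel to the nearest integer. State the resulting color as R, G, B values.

(131, 120, 153)

With 6 swatches and endpoints inclusive, swatch 4 sits at t = (4 − 1)/(6 − 1) = 3/5 ≈ 0.6.
#72c67c → (114, 198, 124); #8e44ad → (142, 68, 173).
R = 114 + 0.6 × (142 − 114) = 130.8 → 131
G = 198 + 0.6 × (68 − 198) = 120 → 120
B = 124 + 0.6 × (173 − 124) = 153.4 → 153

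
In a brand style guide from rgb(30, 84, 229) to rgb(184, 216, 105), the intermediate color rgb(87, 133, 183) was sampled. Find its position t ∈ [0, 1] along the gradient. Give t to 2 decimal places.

0.37

Invert the lerp on the R channel (largest span, 154): t = (87 − 30) / (184 − 30) = 57/154 = 0.37013.
Check on G: (133 − 84)/(216 − 84) = 0.3712 ✓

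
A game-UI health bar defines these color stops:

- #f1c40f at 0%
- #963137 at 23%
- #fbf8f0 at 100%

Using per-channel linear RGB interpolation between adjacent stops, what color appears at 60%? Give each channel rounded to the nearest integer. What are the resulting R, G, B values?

60% lies between the 23% and 100% stops, so the local fraction is t = (60 − 23)/(100 − 23) = 37/77 ≈ 0.4805.
#963137 → (150, 49, 55); #fbf8f0 → (251, 248, 240).
R = 150 + 0.4805 × (251 − 150) = 198.53 → 199
G = 49 + 0.4805 × (248 − 49) = 144.62 → 145
B = 55 + 0.4805 × (240 − 55) = 143.892 → 144

(199, 145, 144)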